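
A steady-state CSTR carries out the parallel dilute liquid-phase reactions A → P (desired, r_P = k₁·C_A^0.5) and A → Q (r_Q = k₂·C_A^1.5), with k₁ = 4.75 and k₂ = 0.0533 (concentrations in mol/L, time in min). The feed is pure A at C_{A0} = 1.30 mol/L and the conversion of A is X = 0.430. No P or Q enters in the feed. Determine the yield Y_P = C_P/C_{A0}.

Exit C_A = C_{A0}(1−X) = 1.30×0.570 = 0.7410 mol/L.
In a CSTR the entire volume is at exit conditions, so r_P = 4.75×0.7410^0.5 = 4.089 and r_Q = 0.0533×0.7410^1.5 = 0.03400.
Fraction of consumed A going to P: r_P/(r_P+r_Q) = 0.9918.
C_P = 0.9918·C_{A0}·X = 0.9918×1.30×0.430 = 0.554 mol/L; Y_P = C_P/C_{A0} = 0.426.

0.426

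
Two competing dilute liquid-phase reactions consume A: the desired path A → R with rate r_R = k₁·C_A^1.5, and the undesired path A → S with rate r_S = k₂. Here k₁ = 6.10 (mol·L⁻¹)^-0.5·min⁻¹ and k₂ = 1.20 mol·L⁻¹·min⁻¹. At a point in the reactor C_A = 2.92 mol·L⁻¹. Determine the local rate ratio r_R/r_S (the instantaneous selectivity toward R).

S_{R/S} = r_R/r_S = (k₁·C_A^1.5)/(k₂) = (k₁/k₂)·C_A^1.5.
= (6.10×2.920^1.5) / (1.20) = 30.44/1.200 = 25.4.
Since the desired path is higher order in A, keeping C_A high (PFR or concentrated feed) favours R.

25.4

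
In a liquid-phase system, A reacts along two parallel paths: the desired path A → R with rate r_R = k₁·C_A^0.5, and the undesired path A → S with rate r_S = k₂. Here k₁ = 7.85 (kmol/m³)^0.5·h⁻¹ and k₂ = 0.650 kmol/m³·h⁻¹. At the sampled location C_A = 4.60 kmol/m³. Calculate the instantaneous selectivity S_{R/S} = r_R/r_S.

25.9

S_{R/S} = r_R/r_S = (k₁·C_A^0.5)/(k₂) = (k₁/k₂)·C_A^0.5.
= (7.85×4.600^0.5) / (0.650) = 16.84/0.6500 = 25.9.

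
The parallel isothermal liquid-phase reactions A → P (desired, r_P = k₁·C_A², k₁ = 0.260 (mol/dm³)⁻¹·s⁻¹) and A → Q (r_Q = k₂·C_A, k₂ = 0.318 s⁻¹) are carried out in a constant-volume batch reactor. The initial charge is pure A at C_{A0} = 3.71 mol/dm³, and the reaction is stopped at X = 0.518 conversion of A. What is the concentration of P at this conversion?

1.32 mol/dm³

C_A = C_{A0}(1−X) = 1.788 mol/dm³.
Along a PFR/batch, dC_Q/dC_A = −r_Q/(r_P+r_Q) = −k₂/(k₂+k₁·C_A).
Integrating from C_{A0} to C_A: C_Q = (0.318/0.260)·ln[(0.318+0.260·3.71)/(0.318+0.260·1.79)] = 1.223·ln(1.283/0.7829) = 0.6037 mol/dm³.
Then C_P = (C_{A0}−C_A) − C_Q = 1.922 − 0.6037 = 1.318 mol/dm³.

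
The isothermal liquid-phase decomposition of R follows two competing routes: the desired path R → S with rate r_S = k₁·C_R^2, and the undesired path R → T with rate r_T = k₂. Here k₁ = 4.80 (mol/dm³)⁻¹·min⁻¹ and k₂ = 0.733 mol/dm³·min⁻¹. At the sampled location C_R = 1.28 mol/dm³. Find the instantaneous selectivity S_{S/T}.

S_{S/T} = r_S/r_T = (k₁·C_R^2)/(k₂) = (k₁/k₂)·C_R^2.
= (4.80×1.280^2) / (0.733) = 7.864/0.7330 = 10.7.

10.7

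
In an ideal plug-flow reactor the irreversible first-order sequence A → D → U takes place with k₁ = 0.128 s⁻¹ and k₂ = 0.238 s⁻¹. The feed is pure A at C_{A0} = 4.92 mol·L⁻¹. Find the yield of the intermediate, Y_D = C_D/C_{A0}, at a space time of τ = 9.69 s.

The intermediate concentration in a first-order A→B→C sequence is C_D = k₁C_{A0}(e^(−k₁τ) − e^(−k₂τ))/(k₂−k₁).
e^(−k₁τ) = e^(−0.128×9.69) = e^(−1.240) = 0.2893; e^(−k₂τ) = e^(−2.306) = 0.09964.
C_D = 0.128×4.92/(0.238−0.128) × (0.2893−0.09964) = 5.725×0.1897 = 1.086 mol·L⁻¹.
Y_D = C_D/C_{A0} = 1.086/4.92 = 0.221.

0.221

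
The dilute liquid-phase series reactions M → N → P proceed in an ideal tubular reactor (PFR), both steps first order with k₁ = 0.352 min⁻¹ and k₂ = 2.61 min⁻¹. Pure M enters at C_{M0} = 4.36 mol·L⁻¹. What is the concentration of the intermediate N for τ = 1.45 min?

0.393 mol·L⁻¹

The intermediate concentration in a first-order A→B→C sequence is C_N = k₁C_{M0}(e^(−k₁τ) − e^(−k₂τ))/(k₂−k₁).
e^(−k₁τ) = e^(−0.352×1.45) = e^(−0.5104) = 0.6003; e^(−k₂τ) = e^(−3.784) = 0.02272.
C_N = 0.352×4.36/(2.61−0.352) × (0.6003−0.02272) = 0.6797×0.5775 = 0.3925 mol·L⁻¹.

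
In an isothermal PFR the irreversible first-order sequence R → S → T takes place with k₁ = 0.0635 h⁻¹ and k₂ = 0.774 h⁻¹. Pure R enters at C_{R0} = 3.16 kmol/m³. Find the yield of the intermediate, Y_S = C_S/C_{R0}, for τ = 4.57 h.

0.0643

Solving the coupled first-order balances gives C_S(τ) = [k₁/(k₂−k₁)]·C_{R0}·(e^(−k₁τ) − e^(−k₂τ)).
e^(−k₁τ) = e^(−0.0635×4.57) = e^(−0.2902) = 0.7481; e^(−k₂τ) = e^(−3.537) = 0.02910.
C_S = 0.0635×3.16/(0.774−0.0635) × (0.7481−0.02910) = 0.2824×0.7190 = 0.2031 kmol/m³.
Y_S = C_S/C_{R0} = 0.2031/3.16 = 0.0643.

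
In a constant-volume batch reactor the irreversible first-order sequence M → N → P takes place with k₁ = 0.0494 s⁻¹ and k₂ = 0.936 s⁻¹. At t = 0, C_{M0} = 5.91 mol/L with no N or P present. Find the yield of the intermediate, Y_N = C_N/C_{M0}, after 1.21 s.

0.0345

Solving the coupled first-order balances gives C_N(t) = [k₁/(k₂−k₁)]·C_{M0}·(e^(−k₁t) − e^(−k₂t)).
e^(−k₁t) = e^(−0.0494×1.21) = e^(−0.05977) = 0.9420; e^(−k₂t) = e^(−1.133) = 0.3222.
C_N = 0.0494×5.91/(0.936−0.0494) × (0.9420−0.3222) = 0.3293×0.6198 = 0.2041 mol/L.
Y_N = C_N/C_{M0} = 0.2041/5.91 = 0.0345.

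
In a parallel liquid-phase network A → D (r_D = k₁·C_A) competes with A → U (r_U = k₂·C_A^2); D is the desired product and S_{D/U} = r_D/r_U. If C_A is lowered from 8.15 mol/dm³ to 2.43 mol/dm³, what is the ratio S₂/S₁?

S_{D/U} = (k₁/k₂)·C_A⁻¹, so S₂/S₁ = (C_{A,2}/C_{A,1})⁻¹.
= 8.15/2.43 = 3.35.
Selectivity toward D rises as C_A falls — low-concentration operation is favoured.

3.35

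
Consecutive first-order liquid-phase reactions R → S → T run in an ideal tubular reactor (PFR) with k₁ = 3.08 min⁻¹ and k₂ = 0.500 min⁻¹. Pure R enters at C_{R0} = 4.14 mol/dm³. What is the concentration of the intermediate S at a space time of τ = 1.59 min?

2.19 mol/dm³

For first-order series with pure R initially, C_S(τ) = k₁C_{R0}/(k₂−k₁)·(e^(−k₁τ) − e^(−k₂τ)).
e^(−k₁τ) = e^(−3.08×1.59) = e^(−4.897) = 0.007467; e^(−k₂τ) = e^(−0.7950) = 0.4516.
C_S = 3.08×4.14/(0.500−3.08) × (0.007467−0.4516) = (-4.942)×(-0.4441) = 2.195 mol/dm³.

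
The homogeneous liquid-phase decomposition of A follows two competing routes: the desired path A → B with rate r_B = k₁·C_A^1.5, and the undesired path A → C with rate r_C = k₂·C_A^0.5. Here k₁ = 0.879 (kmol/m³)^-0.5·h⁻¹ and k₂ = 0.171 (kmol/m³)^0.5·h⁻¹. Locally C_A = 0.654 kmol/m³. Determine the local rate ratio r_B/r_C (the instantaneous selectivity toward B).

3.36

S_{B/C} = r_B/r_C = (k₁·C_A^1.5)/(k₂·C_A^0.5) = (k₁/k₂)·C_A.
= (0.879×0.6540^1.5) / (0.171×0.6540^0.5) = 0.4649/0.1383 = 3.36.
Since the desired path is higher order in A, keeping C_A high (PFR or concentrated feed) favours B.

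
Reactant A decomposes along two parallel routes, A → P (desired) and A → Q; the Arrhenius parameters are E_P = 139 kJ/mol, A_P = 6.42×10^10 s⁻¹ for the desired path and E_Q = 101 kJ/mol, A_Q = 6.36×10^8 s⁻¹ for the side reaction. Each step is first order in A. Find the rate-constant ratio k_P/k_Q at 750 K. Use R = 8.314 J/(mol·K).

With equal orders, S_{P/Q} = k_P/k_Q = (A_P/A_Q)·exp[(E_Q−E_P)/(RT)].
(E_Q−E_P)/(RT) = (101−139)×10³/(8.314×750) = -38000/6236 = -6.094.
k_P/k_Q = (6.42×10^10/6.36×10^8)·exp(-6.094) = 100.9 × 0.002256 = 0.228.
Since E_P > E_Q, raising the temperature improves selectivity toward P.

0.228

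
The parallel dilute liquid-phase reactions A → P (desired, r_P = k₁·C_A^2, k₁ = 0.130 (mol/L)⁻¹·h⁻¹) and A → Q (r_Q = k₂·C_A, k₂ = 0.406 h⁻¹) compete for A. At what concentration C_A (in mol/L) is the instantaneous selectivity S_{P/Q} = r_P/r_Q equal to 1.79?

5.59 mol/L

S_{P/Q} = (k₁/k₂)·C_A ⇒ C_A = S·k₂/k₁.
= 1.79×0.406/0.130 = 5.59 mol/L.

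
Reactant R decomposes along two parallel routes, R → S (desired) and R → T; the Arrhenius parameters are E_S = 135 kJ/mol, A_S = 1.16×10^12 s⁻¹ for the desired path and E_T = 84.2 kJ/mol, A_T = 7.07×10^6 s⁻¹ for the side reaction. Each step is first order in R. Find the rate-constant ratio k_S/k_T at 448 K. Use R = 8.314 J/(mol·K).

With equal orders, S_{S/T} = k_S/k_T = (A_S/A_T)·exp[(E_T−E_S)/(RT)].
(E_T−E_S)/(RT) = (84.2−135)×10³/(8.314×448) = -50800/3725 = -13.64.
k_S/k_T = (1.16×10^12/7.07×10^6)·exp(-13.64) = 1.641×10^5 × 1.193×10^-6 = 0.196.

0.196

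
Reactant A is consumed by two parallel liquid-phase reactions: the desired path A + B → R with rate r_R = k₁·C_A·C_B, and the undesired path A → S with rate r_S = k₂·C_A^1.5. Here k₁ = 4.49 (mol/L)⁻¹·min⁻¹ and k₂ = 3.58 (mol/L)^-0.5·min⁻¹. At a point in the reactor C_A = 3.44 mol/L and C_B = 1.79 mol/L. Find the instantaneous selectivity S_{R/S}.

1.21

S_{R/S} = r_R/r_S = (k₁·C_A·C_B)/(k₂·C_A^1.5) = (k₁/k₂)·C_A^-0.5·C_B.
= (4.49×3.440×1.790) / (3.58×3.440^1.5) = 27.65/22.84 = 1.21.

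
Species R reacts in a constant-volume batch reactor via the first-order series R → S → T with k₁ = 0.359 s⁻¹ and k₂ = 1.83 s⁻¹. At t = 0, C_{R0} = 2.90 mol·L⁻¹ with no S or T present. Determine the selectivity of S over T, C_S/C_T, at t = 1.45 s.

0.460

For first-order series with pure R initially, C_S(t) = k₁C_{R0}/(k₂−k₁)·(e^(−k₁t) − e^(−k₂t)).
e^(−k₁t) = e^(−0.359×1.45) = e^(−0.5205) = 0.5942; e^(−k₂t) = e^(−2.654) = 0.07040.
C_S = 0.359×2.90/(1.83−0.359) × (0.5942−0.07040) = 0.7077×0.5238 = 0.3707 mol·L⁻¹.
C_R = C_{R0}e^(−k₁t) = 1.723 mol·L⁻¹, so C_T = C_{R0}−C_R−C_S = 0.8061 mol·L⁻¹; C_S/C_T = 0.460.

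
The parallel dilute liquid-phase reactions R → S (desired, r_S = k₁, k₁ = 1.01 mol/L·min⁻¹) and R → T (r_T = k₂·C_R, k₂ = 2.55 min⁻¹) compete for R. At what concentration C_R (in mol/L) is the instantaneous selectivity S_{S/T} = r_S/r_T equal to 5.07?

S_{S/T} = (k₁/k₂)·C_R⁻¹ ⇒ C_R = (S·k₂/k₁)^(-1).
= (5.07×2.55/1.01)^(-1) = (12.80)^(-1) = 0.0781 mol/L.

0.0781 mol/L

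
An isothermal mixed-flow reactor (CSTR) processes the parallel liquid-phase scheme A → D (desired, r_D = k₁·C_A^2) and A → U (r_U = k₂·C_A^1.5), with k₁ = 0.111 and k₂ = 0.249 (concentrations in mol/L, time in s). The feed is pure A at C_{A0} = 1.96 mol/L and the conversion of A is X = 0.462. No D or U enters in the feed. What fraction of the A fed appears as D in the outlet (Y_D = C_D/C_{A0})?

Exit C_A = C_{A0}(1−X) = 1.96×0.538 = 1.054 mol/L.
A CSTR operates uniformly at the exit composition, giving r_D = 0.1234 and r_U = 0.2696 (each k·C_A^n at C_A = 1.054).
Fraction of consumed A going to D: r_D/(r_D+r_U) = 0.3140.
C_D = 0.3140·C_{A0}·X = 0.3140×1.96×0.462 = 0.284 mol/L; Y_D = C_D/C_{A0} = 0.145.

0.145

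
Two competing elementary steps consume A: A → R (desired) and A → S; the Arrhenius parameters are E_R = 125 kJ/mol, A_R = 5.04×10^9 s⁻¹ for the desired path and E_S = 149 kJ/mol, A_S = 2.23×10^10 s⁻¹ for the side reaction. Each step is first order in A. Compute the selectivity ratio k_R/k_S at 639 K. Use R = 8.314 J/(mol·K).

k_R/k_S = (A_R/A_S)·exp[−(E_R−E_S)/(RT)] = (A_R/A_S)·exp[(E_S−E_R)/(RT)].
(E_S−E_R)/(RT) = (149−125)×10³/(8.314×639) = 24000/5313 = 4.518.
k_R/k_S = (5.04×10^9/2.23×10^10)·exp(4.518) = 0.2260 × 91.61 = 20.7.

20.7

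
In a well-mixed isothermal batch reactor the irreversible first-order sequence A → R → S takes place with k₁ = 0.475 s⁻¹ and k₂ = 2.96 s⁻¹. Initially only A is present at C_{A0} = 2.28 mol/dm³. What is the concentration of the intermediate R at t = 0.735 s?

0.258 mol/dm³

The intermediate concentration in a first-order A→B→C sequence is C_R = k₁C_{A0}(e^(−k₁t) − e^(−k₂t))/(k₂−k₁).
e^(−k₁t) = e^(−0.475×0.735) = e^(−0.3491) = 0.7053; e^(−k₂t) = e^(−2.176) = 0.1135.
C_R = 0.475×2.28/(2.96−0.475) × (0.7053−0.1135) = 0.4358×0.5918 = 0.2579 mol/dm³.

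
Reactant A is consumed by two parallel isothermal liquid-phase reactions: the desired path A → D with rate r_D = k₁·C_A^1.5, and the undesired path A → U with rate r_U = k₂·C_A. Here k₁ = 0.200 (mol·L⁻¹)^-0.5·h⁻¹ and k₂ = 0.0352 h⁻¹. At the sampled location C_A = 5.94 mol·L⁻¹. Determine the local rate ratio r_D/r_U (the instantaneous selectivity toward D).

S_{D/U} = r_D/r_U = (k₁·C_A^1.5)/(k₂·C_A) = (k₁/k₂)·C_A^0.5.
= (0.200×5.940^1.5) / (0.0352×5.940) = 2.895/0.2091 = 13.8.

13.8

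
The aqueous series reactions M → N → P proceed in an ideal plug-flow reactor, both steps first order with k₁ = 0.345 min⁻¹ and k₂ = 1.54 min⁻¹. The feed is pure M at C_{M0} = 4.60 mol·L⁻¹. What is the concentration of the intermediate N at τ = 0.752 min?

0.607 mol·L⁻¹

Solving the coupled first-order balances gives C_N(τ) = [k₁/(k₂−k₁)]·C_{M0}·(e^(−k₁τ) − e^(−k₂τ)).
e^(−k₁τ) = e^(−0.345×0.752) = e^(−0.2594) = 0.7715; e^(−k₂τ) = e^(−1.158) = 0.3141.
C_N = 0.345×4.60/(1.54−0.345) × (0.7715−0.3141) = 1.328×0.4574 = 0.6074 mol·L⁻¹.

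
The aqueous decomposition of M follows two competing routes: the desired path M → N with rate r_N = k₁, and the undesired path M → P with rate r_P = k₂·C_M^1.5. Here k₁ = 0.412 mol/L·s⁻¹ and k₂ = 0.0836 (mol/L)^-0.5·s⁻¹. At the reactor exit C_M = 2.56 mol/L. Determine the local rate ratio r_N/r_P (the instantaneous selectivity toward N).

S_{N/P} = r_N/r_P = (k₁)/(k₂·C_M^1.5) = (k₁/k₂)·C_M^-1.5.
= (0.412) / (0.0836×2.560^1.5) = 0.4120/0.3424 = 1.20.
The undesired path is higher order in M, so low C_M (CSTR or dilute feed) favours N.

1.20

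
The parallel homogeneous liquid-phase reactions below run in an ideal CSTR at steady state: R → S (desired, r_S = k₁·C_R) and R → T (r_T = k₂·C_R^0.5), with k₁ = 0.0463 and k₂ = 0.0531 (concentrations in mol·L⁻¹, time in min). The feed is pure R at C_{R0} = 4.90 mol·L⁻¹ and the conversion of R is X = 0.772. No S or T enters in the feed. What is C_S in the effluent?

Exit C_R = C_{R0}(1−X) = 4.90×0.228 = 1.117 mol·L⁻¹.
A CSTR operates uniformly at the exit composition, giving r_S = 0.05173 and r_T = 0.05613 (each k·C_R^n at C_R = 1.117).
Fraction of consumed R going to S: r_S/(r_S+r_T) = 0.4796.
C_S = 0.4796·C_{R0}·X = 0.4796×4.90×0.772 = 1.81 mol·L⁻¹.

1.81 mol·L⁻¹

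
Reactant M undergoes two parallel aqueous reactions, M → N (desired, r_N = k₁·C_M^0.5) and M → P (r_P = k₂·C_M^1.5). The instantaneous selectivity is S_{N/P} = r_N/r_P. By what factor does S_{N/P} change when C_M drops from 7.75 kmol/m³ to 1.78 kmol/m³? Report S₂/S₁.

4.35

S_{N/P} = (k₁/k₂)·C_M⁻¹, so S₂/S₁ = (C_{M,2}/C_{M,1})⁻¹.
= 7.75/1.78 = 4.35.
Selectivity toward N rises as C_M falls — low-concentration operation is favoured.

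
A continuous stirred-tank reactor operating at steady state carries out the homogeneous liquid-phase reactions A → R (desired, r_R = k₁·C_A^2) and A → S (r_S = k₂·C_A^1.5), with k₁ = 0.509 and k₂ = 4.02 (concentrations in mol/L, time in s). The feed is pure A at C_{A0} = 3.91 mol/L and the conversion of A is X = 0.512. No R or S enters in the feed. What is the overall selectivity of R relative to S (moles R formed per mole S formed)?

0.175

Exit C_A = C_{A0}(1−X) = 3.91×0.488 = 1.908 mol/L.
In a CSTR the entire volume is at exit conditions, so r_R = 0.509×1.908^2 = 1.853 and r_S = 4.02×1.908^1.5 = 10.60.
Overall selectivity = C_R/C_S = r_Rτ/(r_Sτ) = r_R/r_S = 0.175.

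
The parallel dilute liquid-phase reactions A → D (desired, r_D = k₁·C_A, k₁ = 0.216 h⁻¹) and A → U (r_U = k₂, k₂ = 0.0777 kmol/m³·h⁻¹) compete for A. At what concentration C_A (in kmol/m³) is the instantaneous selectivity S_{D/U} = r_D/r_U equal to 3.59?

1.29 kmol/m³

S_{D/U} = (k₁/k₂)·C_A ⇒ C_A = S·k₂/k₁.
= 3.59×0.0777/0.216 = 1.29 kmol/m³.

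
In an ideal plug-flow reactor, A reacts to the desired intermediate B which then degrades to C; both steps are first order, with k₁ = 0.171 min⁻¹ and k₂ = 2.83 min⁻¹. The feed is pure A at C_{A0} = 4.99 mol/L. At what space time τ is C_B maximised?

1.06 min

For first-order series the maximum of C_B occurs at τ_opt = ln(k₂/k₁)/(k₂−k₁).
= ln(2.83/0.171)/(2.83−0.171) = ln(16.55)/2.659 = 2.806/2.659 = 1.06 min.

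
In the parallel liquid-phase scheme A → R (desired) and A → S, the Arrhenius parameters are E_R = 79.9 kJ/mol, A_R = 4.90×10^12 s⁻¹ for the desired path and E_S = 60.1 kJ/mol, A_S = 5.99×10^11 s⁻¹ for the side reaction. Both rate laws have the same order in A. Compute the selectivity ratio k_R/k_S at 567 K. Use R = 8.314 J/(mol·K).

k_R/k_S = (A_R/A_S)·exp[−(E_R−E_S)/(RT)] = (A_R/A_S)·exp[(E_S−E_R)/(RT)].
(E_S−E_R)/(RT) = (60.1−79.9)×10³/(8.314×567) = -19800/4714 = -4.200.
k_R/k_S = (4.90×10^12/5.99×10^11)·exp(-4.200) = 8.180 × 0.01499 = 0.123.

0.123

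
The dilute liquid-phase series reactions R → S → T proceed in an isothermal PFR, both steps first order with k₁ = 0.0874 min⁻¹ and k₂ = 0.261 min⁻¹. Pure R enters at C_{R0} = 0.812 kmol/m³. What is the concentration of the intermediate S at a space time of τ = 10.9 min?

0.134 kmol/m³

The intermediate concentration in a first-order A→B→C sequence is C_S = k₁C_{R0}(e^(−k₁τ) − e^(−k₂τ))/(k₂−k₁).
e^(−k₁τ) = e^(−0.0874×10.9) = e^(−0.9527) = 0.3857; e^(−k₂τ) = e^(−2.845) = 0.05814.
C_S = 0.0874×0.812/(0.261−0.0874) × (0.3857−0.05814) = 0.4088×0.3276 = 0.1339 kmol/m³.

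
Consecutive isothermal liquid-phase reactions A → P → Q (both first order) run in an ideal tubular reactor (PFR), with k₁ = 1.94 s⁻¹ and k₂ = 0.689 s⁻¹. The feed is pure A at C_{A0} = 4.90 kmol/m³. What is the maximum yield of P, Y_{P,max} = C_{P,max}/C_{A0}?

0.565

Evaluating C_P at τ_opt = ln(k₂/k₁)/(k₂−k₁) gives C_{P,max}/C_{A0} = (k₁/k₂)^[k₂/(k₂−k₁)].
= (1.94/0.689)^(0.689/(0.689−1.94)) = (2.816)^(-0.5508) = 0.5654.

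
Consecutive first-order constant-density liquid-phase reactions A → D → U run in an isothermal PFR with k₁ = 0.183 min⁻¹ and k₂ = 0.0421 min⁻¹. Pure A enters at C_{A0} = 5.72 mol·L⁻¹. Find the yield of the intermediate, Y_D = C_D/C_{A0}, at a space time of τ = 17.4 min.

0.571

The intermediate concentration in a first-order A→B→C sequence is C_D = k₁C_{A0}(e^(−k₁τ) − e^(−k₂τ))/(k₂−k₁).
e^(−k₁τ) = e^(−0.183×17.4) = e^(−3.184) = 0.04141; e^(−k₂τ) = e^(−0.7325) = 0.4807.
C_D = 0.183×5.72/(0.0421−0.183) × (0.04141−0.4807) = (-7.429)×(-0.4393) = 3.263 mol·L⁻¹.
Y_D = C_D/C_{A0} = 3.263/5.72 = 0.571.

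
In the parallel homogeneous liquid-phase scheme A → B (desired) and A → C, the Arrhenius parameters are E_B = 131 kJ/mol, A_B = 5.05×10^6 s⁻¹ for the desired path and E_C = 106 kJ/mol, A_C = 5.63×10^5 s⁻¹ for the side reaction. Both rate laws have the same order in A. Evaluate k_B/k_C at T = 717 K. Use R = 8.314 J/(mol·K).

0.135

With equal orders, S_{B/C} = k_B/k_C = (A_B/A_C)·exp[(E_C−E_B)/(RT)].
(E_C−E_B)/(RT) = (106−131)×10³/(8.314×717) = -25000/5961 = -4.194.
k_B/k_C = (5.05×10^6/5.63×10^5)·exp(-4.194) = 8.970 × 0.01509 = 0.135.
Since E_B > E_C, raising the temperature improves selectivity toward B.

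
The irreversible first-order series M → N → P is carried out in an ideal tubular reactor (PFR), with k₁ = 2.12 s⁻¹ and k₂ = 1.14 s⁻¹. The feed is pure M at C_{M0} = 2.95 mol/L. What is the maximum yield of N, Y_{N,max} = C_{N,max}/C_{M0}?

0.486

Evaluating C_N at τ_opt = ln(k₂/k₁)/(k₂−k₁) gives C_{N,max}/C_{M0} = (k₁/k₂)^[k₂/(k₂−k₁)].
= (2.12/1.14)^(1.14/(1.14−2.12)) = (1.860)^(-1.163) = 0.4859.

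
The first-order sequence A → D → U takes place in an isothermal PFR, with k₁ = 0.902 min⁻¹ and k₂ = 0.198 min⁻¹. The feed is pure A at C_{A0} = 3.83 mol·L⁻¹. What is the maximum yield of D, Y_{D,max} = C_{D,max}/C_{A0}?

0.653

At the optimum, C_{D,max}/C_{A0} = (k₁/k₂)^[k₂/(k₂−k₁)].
= (0.902/0.198)^(0.198/(0.198−0.902)) = (4.556)^(-0.2813) = 0.6528.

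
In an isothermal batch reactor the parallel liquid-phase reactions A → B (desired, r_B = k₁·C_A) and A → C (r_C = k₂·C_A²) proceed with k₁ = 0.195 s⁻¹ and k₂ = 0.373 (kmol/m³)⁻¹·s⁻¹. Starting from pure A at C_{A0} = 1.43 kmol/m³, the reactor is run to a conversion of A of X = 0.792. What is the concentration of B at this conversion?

C_A = C_{A0}(1−X) = 0.2974 kmol/m³.
Along a PFR/batch, dC_B/dC_A = −r_B/(r_B+r_C) = −k₁/(k₁+k₂·C_A).
Integrating from C_{A0} to C_A: C_B = (0.195/0.373)·ln[(0.195+0.373·1.43)/(0.195+0.373·0.297)] = 0.5228·ln(0.7284/0.3059) = 0.4535 kmol/m³.

0.453 kmol/m³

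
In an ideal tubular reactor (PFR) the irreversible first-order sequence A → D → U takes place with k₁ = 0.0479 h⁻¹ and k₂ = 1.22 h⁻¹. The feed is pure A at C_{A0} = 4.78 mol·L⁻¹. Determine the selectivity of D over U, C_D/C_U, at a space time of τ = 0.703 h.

Solving the coupled first-order balances gives C_D(τ) = [k₁/(k₂−k₁)]·C_{A0}·(e^(−k₁τ) − e^(−k₂τ)).
e^(−k₁τ) = e^(−0.0479×0.703) = e^(−0.03367) = 0.9669; e^(−k₂τ) = e^(−0.8577) = 0.4242.
C_D = 0.0479×4.78/(1.22−0.0479) × (0.9669−0.4242) = 0.1953×0.5427 = 0.1060 mol·L⁻¹.
C_A = C_{A0}e^(−k₁τ) = 4.622 mol·L⁻¹, so C_U = C_{A0}−C_A−C_D = 0.05226 mol·L⁻¹; C_D/C_U = 2.03.

2.03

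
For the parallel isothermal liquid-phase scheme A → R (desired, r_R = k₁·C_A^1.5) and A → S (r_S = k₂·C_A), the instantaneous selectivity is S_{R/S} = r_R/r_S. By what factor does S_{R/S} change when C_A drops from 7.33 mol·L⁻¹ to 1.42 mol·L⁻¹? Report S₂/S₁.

0.440

S_{R/S} = (k₁/k₂)·C_A^0.5, so S₂/S₁ = (C_{A,2}/C_{A,1})^0.5.
= (1.42/7.33)^0.5 = (0.1937)^0.5 = 0.440.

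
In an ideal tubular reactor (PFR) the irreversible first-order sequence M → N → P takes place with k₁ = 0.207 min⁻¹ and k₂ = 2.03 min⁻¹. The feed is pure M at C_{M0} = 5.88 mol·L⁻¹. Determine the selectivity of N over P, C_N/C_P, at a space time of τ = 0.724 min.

Solving the coupled first-order balances gives C_N(τ) = [k₁/(k₂−k₁)]·C_{M0}·(e^(−k₁τ) − e^(−k₂τ)).
e^(−k₁τ) = e^(−0.207×0.724) = e^(−0.1499) = 0.8608; e^(−k₂τ) = e^(−1.470) = 0.2300.
C_N = 0.207×5.88/(2.03−0.207) × (0.8608−0.2300) = 0.6677×0.6308 = 0.4212 mol·L⁻¹.
C_M = C_{M0}e^(−k₁τ) = 5.062 mol·L⁻¹, so C_P = C_{M0}−C_M−C_N = 0.3972 mol·L⁻¹; C_N/C_P = 1.06.

1.06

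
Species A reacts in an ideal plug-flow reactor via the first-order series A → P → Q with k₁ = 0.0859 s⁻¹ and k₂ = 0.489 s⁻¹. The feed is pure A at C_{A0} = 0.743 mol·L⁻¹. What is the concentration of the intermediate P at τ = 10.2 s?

For first-order series with pure A initially, C_P(τ) = k₁C_{A0}/(k₂−k₁)·(e^(−k₁τ) − e^(−k₂τ)).
e^(−k₁τ) = e^(−0.0859×10.2) = e^(−0.8762) = 0.4164; e^(−k₂τ) = e^(−4.988) = 0.006821.
C_P = 0.0859×0.743/(0.489−0.0859) × (0.4164−0.006821) = 0.1583×0.4095 = 0.06484 mol·L⁻¹.

0.0648 mol·L⁻¹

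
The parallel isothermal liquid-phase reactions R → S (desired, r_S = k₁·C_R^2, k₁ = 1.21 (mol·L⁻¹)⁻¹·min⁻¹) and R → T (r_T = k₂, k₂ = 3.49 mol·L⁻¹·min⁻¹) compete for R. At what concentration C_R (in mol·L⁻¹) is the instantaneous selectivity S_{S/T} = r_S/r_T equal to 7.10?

S_{S/T} = (k₁/k₂)·C_R^2 ⇒ C_R = (S·k₂/k₁)^(0.5).
= (7.10×3.49/1.21)^(0.5) = (20.48)^(0.5) = 4.53 mol·L⁻¹.

4.53 mol·L⁻¹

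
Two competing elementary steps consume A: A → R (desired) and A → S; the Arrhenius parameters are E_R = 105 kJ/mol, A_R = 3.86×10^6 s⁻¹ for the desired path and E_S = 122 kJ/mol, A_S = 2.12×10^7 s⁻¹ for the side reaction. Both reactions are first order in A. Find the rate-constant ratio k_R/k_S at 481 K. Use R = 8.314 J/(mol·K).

k_R/k_S = (A_R/A_S)·exp[−(E_R−E_S)/(RT)] = (A_R/A_S)·exp[(E_S−E_R)/(RT)].
(E_S−E_R)/(RT) = (122−105)×10³/(8.314×481) = 17000/3999 = 4.251.
k_R/k_S = (3.86×10^6/2.12×10^7)·exp(4.251) = 0.1821 × 70.18 = 12.8.

12.8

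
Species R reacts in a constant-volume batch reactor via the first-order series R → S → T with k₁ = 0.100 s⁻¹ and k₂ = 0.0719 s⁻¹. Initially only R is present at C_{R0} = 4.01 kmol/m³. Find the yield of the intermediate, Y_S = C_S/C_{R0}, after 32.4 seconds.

For first-order series with pure R initially, C_S(t) = k₁C_{R0}/(k₂−k₁)·(e^(−k₁t) − e^(−k₂t)).
e^(−k₁t) = e^(−0.100×32.4) = e^(−3.240) = 0.03916; e^(−k₂t) = e^(−2.330) = 0.09734.
C_S = 0.100×4.01/(0.0719−0.100) × (0.03916−0.09734) = (-14.27)×(-0.05817) = 0.8302 kmol/m³.
Y_S = C_S/C_{R0} = 0.8302/4.01 = 0.207.

0.207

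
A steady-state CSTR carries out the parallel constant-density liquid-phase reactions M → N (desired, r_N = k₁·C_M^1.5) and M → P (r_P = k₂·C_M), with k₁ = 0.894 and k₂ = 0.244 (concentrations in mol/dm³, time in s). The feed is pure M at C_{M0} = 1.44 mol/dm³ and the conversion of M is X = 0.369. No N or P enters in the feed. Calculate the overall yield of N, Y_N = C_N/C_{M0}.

0.287

Exit C_M = C_{M0}(1−X) = 1.44×0.631 = 0.9086 mol/dm³.
In a CSTR the entire volume is at exit conditions, so r_N = 0.894×0.9086^1.5 = 0.7743 and r_P = 0.244×0.9086 = 0.2217.
Fraction of consumed M going to N: r_N/(r_N+r_P) = 0.7774.
C_N = 0.7774·C_{M0}·X = 0.7774×1.44×0.369 = 0.413 mol/dm³; Y_N = C_N/C_{M0} = 0.287.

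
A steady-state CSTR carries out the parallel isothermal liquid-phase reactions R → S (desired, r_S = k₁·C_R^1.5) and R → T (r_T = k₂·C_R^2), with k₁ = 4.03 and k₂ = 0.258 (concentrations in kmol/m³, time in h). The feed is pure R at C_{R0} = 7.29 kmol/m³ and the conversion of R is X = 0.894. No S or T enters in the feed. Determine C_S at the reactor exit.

6.17 kmol/m³

Exit C_R = C_{R0}(1−X) = 7.29×0.106 = 0.7727 kmol/m³.
Rates in a CSTR are evaluated at the outlet concentration: r_S = 4.03×0.7727^1.5 = 2.738, r_T = 0.258×0.7727^2 = 0.1541.
Fraction of consumed R going to S: r_S/(r_S+r_T) = 0.9467.
C_S = 0.9467·C_{R0}·X = 0.9467×7.29×0.894 = 6.17 kmol/m³.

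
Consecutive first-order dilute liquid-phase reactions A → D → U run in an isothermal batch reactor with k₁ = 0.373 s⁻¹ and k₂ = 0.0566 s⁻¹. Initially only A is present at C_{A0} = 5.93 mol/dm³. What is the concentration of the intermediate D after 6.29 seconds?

Solving the coupled first-order balances gives C_D(t) = [k₁/(k₂−k₁)]·C_{A0}·(e^(−k₁t) − e^(−k₂t)).
e^(−k₁t) = e^(−0.373×6.29) = e^(−2.346) = 0.09574; e^(−k₂t) = e^(−0.3560) = 0.7005.
C_D = 0.373×5.93/(0.0566−0.373) × (0.09574−0.7005) = (-6.991)×(-0.6047) = 4.228 mol/dm³.

4.23 mol/dm³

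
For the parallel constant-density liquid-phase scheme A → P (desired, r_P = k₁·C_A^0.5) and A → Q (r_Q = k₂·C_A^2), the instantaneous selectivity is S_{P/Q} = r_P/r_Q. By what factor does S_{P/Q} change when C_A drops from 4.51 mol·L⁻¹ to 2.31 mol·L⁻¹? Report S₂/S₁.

S_{P/Q} = (k₁/k₂)·C_A^-1.5, so S₂/S₁ = (C_{A,2}/C_{A,1})^-1.5.
= (2.31/4.51)^(-1.5) = (0.5122)^(-1.5) = 2.73.
Selectivity toward P rises as C_A falls — low-concentration operation is favoured.

2.73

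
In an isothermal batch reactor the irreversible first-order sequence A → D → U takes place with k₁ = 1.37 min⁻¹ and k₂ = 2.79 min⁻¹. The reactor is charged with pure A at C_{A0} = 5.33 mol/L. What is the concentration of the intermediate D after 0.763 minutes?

1.20 mol/L

Solving the coupled first-order balances gives C_D(t) = [k₁/(k₂−k₁)]·C_{A0}·(e^(−k₁t) − e^(−k₂t)).
e^(−k₁t) = e^(−1.37×0.763) = e^(−1.045) = 0.3516; e^(−k₂t) = e^(−2.129) = 0.1190.
C_D = 1.37×5.33/(2.79−1.37) × (0.3516−0.1190) = 5.142×0.2326 = 1.196 mol/L.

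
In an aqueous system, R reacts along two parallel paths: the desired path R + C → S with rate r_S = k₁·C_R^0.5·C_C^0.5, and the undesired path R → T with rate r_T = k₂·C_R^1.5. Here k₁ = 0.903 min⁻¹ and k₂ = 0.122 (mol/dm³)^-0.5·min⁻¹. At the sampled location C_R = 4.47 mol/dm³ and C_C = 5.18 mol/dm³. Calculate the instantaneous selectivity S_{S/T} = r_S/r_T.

3.77

S_{S/T} = r_S/r_T = (k₁·C_R^0.5·C_C^0.5)/(k₂·C_R^1.5) = (k₁/k₂)·C_R⁻¹·C_C^0.5.
= (0.903×4.470^0.5×5.180^0.5) / (0.122×4.470^1.5) = 4.345/1.153 = 3.77.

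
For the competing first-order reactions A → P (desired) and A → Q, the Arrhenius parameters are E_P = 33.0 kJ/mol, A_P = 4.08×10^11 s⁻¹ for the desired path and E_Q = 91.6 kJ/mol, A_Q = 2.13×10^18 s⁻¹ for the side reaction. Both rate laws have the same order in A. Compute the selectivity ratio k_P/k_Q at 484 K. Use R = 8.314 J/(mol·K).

Since both paths have the same order in A, the concentration cancels and S_{P/Q} = k_P/k_Q = (A_P/A_Q)·exp[(E_Q−E_P)/(RT)].
(E_Q−E_P)/(RT) = (91.6−33.0)×10³/(8.314×484) = 58600/4024 = 14.56.
k_P/k_Q = (4.08×10^11/2.13×10^18)·exp(14.56) = 1.915×10^-7 × 2.111×10^6 = 0.404.
Since E_P < E_Q, lowering the temperature improves selectivity toward P.

0.404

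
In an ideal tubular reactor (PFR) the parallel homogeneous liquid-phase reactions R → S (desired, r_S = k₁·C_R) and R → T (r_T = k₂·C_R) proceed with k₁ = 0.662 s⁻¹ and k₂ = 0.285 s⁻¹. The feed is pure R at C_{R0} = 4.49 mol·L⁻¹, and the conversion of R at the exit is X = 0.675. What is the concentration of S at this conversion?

C_R = C_{R0}(1−X) = 1.459 mol·L⁻¹.
Both paths are first order in R, so the instantaneous fraction to S is constant: dC_S/d(−C_R) = k₁/(k₁+k₂) = 0.6990.
C_S = 0.6990·(C_{R0}−C_R) = 0.6990×3.031 = 2.12 mol·L⁻¹.

2.12 mol·L⁻¹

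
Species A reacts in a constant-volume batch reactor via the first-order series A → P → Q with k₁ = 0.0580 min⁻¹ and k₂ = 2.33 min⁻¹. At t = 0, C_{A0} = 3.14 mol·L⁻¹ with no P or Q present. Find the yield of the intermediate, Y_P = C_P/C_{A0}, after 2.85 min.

Solving the coupled first-order balances gives C_P(t) = [k₁/(k₂−k₁)]·C_{A0}·(e^(−k₁t) − e^(−k₂t)).
e^(−k₁t) = e^(−0.0580×2.85) = e^(−0.1653) = 0.8476; e^(−k₂t) = e^(−6.641) = 0.001306.
C_P = 0.0580×3.14/(2.33−0.0580) × (0.8476−0.001306) = 0.08016×0.8463 = 0.06784 mol·L⁻¹.
Y_P = C_P/C_{A0} = 0.06784/3.14 = 0.0216.

0.0216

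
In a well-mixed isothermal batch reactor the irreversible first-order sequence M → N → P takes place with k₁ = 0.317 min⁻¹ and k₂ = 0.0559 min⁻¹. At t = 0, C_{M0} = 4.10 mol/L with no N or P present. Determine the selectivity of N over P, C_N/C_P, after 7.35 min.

3.18

The intermediate concentration in a first-order A→B→C sequence is C_N = k₁C_{M0}(e^(−k₁t) − e^(−k₂t))/(k₂−k₁).
e^(−k₁t) = e^(−0.317×7.35) = e^(−2.330) = 0.09730; e^(−k₂t) = e^(−0.4109) = 0.6631.
C_N = 0.317×4.10/(0.0559−0.317) × (0.09730−0.6631) = (-4.978)×(-0.5658) = 2.816 mol/L.
C_M = C_{M0}e^(−k₁t) = 0.3989 mol/L, so C_P = C_{M0}−C_M−C_N = 0.8848 mol/L; C_N/C_P = 3.18.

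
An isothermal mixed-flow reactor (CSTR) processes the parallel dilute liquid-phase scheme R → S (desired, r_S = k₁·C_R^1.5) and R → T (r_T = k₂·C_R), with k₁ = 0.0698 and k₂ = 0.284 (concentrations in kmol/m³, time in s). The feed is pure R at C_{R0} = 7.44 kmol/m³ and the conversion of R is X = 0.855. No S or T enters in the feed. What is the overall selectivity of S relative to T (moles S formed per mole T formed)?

0.255

Exit C_R = C_{R0}(1−X) = 7.44×0.145 = 1.079 kmol/m³.
In a CSTR the entire volume is at exit conditions, so r_S = 0.0698×1.079^1.5 = 0.07821 and r_T = 0.284×1.079 = 0.3064.
Overall selectivity = C_S/C_T = r_Sτ/(r_Tτ) = r_S/r_T = 0.255.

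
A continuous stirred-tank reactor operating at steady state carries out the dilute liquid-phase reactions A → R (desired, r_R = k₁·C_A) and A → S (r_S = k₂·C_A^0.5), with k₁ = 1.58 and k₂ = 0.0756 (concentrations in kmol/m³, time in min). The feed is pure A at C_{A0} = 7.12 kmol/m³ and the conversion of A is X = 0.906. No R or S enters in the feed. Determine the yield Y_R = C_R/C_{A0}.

0.856

Exit C_A = C_{A0}(1−X) = 7.12×0.0940 = 0.6693 kmol/m³.
A CSTR operates uniformly at the exit composition, giving r_R = 1.057 and r_S = 0.06185 (each k·C_A^n at C_A = 0.6693).
Fraction of consumed A going to R: r_R/(r_R+r_S) = 0.9447.
C_R = 0.9447·C_{A0}·X = 0.9447×7.12×0.906 = 6.09 kmol/m³; Y_R = C_R/C_{A0} = 0.856.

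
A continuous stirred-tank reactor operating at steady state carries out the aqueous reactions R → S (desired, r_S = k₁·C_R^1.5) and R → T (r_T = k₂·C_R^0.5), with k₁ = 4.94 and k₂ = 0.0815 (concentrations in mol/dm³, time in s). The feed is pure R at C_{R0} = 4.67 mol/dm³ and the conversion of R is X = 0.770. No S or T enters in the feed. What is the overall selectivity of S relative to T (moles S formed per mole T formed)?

Exit C_R = C_{R0}(1−X) = 4.67×0.230 = 1.074 mol/dm³.
A CSTR operates uniformly at the exit composition, giving r_S = 5.499 and r_T = 0.08447 (each k·C_R^n at C_R = 1.074).
Overall selectivity = C_S/C_T = r_Sτ/(r_Tτ) = r_S/r_T = 65.1.

65.1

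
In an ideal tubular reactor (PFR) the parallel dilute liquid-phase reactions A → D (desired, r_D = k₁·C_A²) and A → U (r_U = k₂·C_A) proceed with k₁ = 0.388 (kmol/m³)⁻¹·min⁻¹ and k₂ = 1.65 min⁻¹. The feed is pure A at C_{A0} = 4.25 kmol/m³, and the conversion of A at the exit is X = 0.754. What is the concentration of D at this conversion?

1.19 kmol/m³

C_A = C_{A0}(1−X) = 1.046 kmol/m³.
Along a PFR/batch, dC_U/dC_A = −r_U/(r_D+r_U) = −k₂/(k₂+k₁·C_A).
Integrating from C_{A0} to C_A: C_U = (1.65/0.388)·ln[(1.65+0.388·4.25)/(1.65+0.388·1.05)] = 4.253·ln(3.299/2.056) = 2.012 kmol/m³.
Then C_D = (C_{A0}−C_A) − C_U = 3.204 − 2.012 = 1.193 kmol/m³.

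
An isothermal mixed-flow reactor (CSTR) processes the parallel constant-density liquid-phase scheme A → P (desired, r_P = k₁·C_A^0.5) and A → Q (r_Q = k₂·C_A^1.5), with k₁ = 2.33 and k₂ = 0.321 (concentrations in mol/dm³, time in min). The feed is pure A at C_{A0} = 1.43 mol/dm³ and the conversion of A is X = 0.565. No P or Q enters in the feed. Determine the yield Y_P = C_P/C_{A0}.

Exit C_A = C_{A0}(1−X) = 1.43×0.435 = 0.6221 mol/dm³.
A CSTR operates uniformly at the exit composition, giving r_P = 1.838 and r_Q = 0.1575 (each k·C_A^n at C_A = 0.6221).
Fraction of consumed A going to P: r_P/(r_P+r_Q) = 0.9211.
C_P = 0.9211·C_{A0}·X = 0.9211×1.43×0.565 = 0.744 mol/dm³; Y_P = C_P/C_{A0} = 0.520.

0.520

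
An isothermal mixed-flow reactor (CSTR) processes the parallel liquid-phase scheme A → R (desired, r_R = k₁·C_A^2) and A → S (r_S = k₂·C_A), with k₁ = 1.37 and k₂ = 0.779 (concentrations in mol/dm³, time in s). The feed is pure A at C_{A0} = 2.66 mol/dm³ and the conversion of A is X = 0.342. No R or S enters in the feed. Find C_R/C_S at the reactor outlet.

Exit C_A = C_{A0}(1−X) = 2.66×0.658 = 1.750 mol/dm³.
Rates in a CSTR are evaluated at the outlet concentration: r_R = 1.37×1.750^2 = 4.197, r_S = 0.779×1.750 = 1.363.
Overall selectivity = C_R/C_S = r_Rτ/(r_Sτ) = r_R/r_S = 3.08.

3.08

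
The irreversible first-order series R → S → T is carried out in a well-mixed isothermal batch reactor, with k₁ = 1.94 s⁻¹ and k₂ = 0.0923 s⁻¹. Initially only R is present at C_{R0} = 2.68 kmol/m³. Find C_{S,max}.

For a first-order series the maximum intermediate yield is C_{S,max}/C_{R0} = (k₁/k₂)^[k₂/(k₂−k₁)].
= (1.94/0.0923)^(0.0923/(0.0923−1.94)) = (21.02)^(-0.04995) = 0.8589.
C_{S,max} = 0.8589×2.68 = 2.30 kmol/m³.

2.30 kmol/m³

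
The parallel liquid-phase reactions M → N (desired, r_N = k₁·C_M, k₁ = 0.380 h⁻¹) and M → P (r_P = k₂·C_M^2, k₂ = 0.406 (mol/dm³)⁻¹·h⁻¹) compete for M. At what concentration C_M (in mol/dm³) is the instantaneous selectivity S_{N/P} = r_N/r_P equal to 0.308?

3.04 mol/dm³

S_{N/P} = (k₁/k₂)·C_M⁻¹ ⇒ C_M = (S·k₂/k₁)^(-1).
= (0.308×0.406/0.380)^(-1) = (0.3291)^(-1) = 3.04 mol/dm³.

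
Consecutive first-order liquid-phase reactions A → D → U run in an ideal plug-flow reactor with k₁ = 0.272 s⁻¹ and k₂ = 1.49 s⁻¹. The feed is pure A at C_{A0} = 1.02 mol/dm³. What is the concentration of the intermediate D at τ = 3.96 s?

Solving the coupled first-order balances gives C_D(τ) = [k₁/(k₂−k₁)]·C_{A0}·(e^(−k₁τ) − e^(−k₂τ)).
e^(−k₁τ) = e^(−0.272×3.96) = e^(−1.077) = 0.3406; e^(−k₂τ) = e^(−5.900) = 0.002738.
C_D = 0.272×1.02/(1.49−0.272) × (0.3406−0.002738) = 0.2278×0.3378 = 0.07695 mol/dm³.

0.0770 mol/dm³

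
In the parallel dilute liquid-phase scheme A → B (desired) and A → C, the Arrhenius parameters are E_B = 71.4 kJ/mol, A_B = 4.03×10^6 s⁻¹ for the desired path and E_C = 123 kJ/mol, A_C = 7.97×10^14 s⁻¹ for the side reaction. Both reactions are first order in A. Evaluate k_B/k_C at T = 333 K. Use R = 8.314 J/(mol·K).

0.628

With equal orders, S_{B/C} = k_B/k_C = (A_B/A_C)·exp[(E_C−E_B)/(RT)].
(E_C−E_B)/(RT) = (123−71.4)×10³/(8.314×333) = 51600/2769 = 18.64.
k_B/k_C = (4.03×10^6/7.97×10^14)·exp(18.64) = 5.056×10^-9 × 1.243×10^8 = 0.628.
Since E_B < E_C, lowering the temperature improves selectivity toward B.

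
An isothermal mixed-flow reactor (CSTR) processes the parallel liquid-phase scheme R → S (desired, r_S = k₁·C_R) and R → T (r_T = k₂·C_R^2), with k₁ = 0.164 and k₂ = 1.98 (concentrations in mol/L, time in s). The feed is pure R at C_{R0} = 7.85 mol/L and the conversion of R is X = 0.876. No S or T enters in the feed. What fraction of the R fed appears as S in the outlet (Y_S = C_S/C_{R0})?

Exit C_R = C_{R0}(1−X) = 7.85×0.124 = 0.9734 mol/L.
A CSTR operates uniformly at the exit composition, giving r_S = 0.1596 and r_T = 1.876 (each k·C_R^n at C_R = 0.9734).
Fraction of consumed R going to S: r_S/(r_S+r_T) = 0.07842.
C_S = 0.07842·C_{R0}·X = 0.07842×7.85×0.876 = 0.539 mol/L; Y_S = C_S/C_{R0} = 0.0687.

0.0687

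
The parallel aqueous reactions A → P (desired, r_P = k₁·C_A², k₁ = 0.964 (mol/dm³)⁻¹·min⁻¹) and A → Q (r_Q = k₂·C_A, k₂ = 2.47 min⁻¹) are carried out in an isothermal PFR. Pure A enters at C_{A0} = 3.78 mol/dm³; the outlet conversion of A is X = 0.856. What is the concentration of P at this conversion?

C_A = C_{A0}(1−X) = 0.5443 mol/dm³.
Along a PFR/batch, dC_Q/dC_A = −r_Q/(r_P+r_Q) = −k₂/(k₂+k₁·C_A).
Integrating from C_{A0} to C_A: C_Q = (2.47/0.964)·ln[(2.47+0.964·3.78)/(2.47+0.964·0.544)] = 2.562·ln(6.114/2.995) = 1.829 mol/dm³.
Then C_P = (C_{A0}−C_A) − C_Q = 3.236 − 1.829 = 1.407 mol/dm³.

1.41 mol/dm³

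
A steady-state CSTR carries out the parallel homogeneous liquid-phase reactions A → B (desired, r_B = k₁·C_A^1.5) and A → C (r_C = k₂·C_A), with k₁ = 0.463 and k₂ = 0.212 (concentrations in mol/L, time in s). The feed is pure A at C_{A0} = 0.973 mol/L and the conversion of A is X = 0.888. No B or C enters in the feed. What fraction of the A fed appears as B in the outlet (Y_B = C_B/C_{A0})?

Exit C_A = C_{A0}(1−X) = 0.973×0.112 = 0.1090 mol/L.
Rates in a CSTR are evaluated at the outlet concentration: r_B = 0.463×0.1090^1.5 = 0.01666, r_C = 0.212×0.1090 = 0.02310.
Fraction of consumed A going to B: r_B/(r_B+r_C) = 0.4189.
C_B = 0.4189·C_{A0}·X = 0.4189×0.973×0.888 = 0.362 mol/L; Y_B = C_B/C_{A0} = 0.372.

0.372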